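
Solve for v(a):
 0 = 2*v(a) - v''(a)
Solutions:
 v(a) = C1*exp(-sqrt(2)*a) + C2*exp(sqrt(2)*a)


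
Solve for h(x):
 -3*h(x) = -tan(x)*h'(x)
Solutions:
 h(x) = C1*sin(x)^3


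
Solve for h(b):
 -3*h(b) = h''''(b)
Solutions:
 h(b) = (C1*sin(sqrt(2)*3^(1/4)*b/2) + C2*cos(sqrt(2)*3^(1/4)*b/2))*exp(-sqrt(2)*3^(1/4)*b/2) + (C3*sin(sqrt(2)*3^(1/4)*b/2) + C4*cos(sqrt(2)*3^(1/4)*b/2))*exp(sqrt(2)*3^(1/4)*b/2)


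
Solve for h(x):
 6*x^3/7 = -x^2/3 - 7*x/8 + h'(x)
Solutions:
 h(x) = C1 + 3*x^4/14 + x^3/9 + 7*x^2/16


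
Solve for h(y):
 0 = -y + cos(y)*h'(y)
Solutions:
 h(y) = C1 + Integral(y/cos(y), y)


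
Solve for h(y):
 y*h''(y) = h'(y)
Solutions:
 h(y) = C1 + C2*y^2


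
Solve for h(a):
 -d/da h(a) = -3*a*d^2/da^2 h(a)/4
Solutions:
 h(a) = C1 + C2*a^(7/3)


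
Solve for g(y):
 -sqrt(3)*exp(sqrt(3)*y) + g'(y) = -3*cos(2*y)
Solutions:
 g(y) = C1 + exp(sqrt(3)*y) - 3*sin(2*y)/2


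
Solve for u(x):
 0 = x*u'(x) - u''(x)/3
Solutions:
 u(x) = C1 + C2*erfi(sqrt(6)*x/2)


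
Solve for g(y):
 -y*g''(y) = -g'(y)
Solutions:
 g(y) = C1 + C2*y^2


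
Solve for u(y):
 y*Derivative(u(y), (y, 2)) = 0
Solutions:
 u(y) = C1 + C2*y


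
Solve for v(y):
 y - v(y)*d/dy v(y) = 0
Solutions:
 v(y) = -sqrt(C1 + y^2)
 v(y) = sqrt(C1 + y^2)


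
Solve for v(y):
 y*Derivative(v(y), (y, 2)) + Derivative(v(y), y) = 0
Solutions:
 v(y) = C1 + C2*log(y)


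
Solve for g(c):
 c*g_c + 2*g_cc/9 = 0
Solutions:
 g(c) = C1 + C2*erf(3*c/2)


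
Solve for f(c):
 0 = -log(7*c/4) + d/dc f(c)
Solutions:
 f(c) = C1 + c*log(c) - c + c*log(7/4)


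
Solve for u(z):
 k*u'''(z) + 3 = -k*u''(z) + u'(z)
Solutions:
 u(z) = C1 + C2*exp(z*(-1 + sqrt(k*(k + 4))/k)/2) + C3*exp(-z*(1 + sqrt(k*(k + 4))/k)/2) + 3*z


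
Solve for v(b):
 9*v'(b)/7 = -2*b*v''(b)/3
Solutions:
 v(b) = C1 + C2/b^(13/14)


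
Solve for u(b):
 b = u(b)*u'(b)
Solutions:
 u(b) = -sqrt(C1 + b^2)
 u(b) = sqrt(C1 + b^2)


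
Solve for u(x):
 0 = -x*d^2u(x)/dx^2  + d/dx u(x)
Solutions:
 u(x) = C1 + C2*x^2


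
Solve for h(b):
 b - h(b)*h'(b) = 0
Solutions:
 h(b) = -sqrt(C1 + b^2)
 h(b) = sqrt(C1 + b^2)


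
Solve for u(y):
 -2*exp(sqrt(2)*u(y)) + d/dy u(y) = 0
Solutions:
 u(y) = sqrt(2)*(2*log(-1/(C1 + 2*y)) - log(2))/4


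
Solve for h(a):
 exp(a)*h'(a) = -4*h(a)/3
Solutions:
 h(a) = C1*exp(4*exp(-a)/3)


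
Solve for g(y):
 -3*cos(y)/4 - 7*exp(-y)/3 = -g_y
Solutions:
 g(y) = C1 + 3*sin(y)/4 - 7*exp(-y)/3


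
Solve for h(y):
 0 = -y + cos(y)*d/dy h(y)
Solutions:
 h(y) = C1 + Integral(y/cos(y), y)


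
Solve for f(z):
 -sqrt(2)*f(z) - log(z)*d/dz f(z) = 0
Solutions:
 f(z) = C1*exp(-sqrt(2)*li(z))


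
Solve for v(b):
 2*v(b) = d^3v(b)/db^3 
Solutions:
 v(b) = C3*exp(2^(1/3)*b) + (C1*sin(2^(1/3)*sqrt(3)*b/2) + C2*cos(2^(1/3)*sqrt(3)*b/2))*exp(-2^(1/3)*b/2)


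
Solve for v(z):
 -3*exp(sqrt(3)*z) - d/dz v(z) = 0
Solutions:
 v(z) = C1 - sqrt(3)*exp(sqrt(3)*z)


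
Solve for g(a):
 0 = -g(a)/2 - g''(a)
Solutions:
 g(a) = C1*sin(sqrt(2)*a/2) + C2*cos(sqrt(2)*a/2)


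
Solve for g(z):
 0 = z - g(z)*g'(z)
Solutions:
 g(z) = -sqrt(C1 + z^2)
 g(z) = sqrt(C1 + z^2)


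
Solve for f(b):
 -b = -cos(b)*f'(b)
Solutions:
 f(b) = C1 + Integral(b/cos(b), b)


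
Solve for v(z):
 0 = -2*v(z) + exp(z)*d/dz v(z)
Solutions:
 v(z) = C1*exp(-2*exp(-z))


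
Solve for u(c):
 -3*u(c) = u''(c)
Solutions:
 u(c) = C1*sin(sqrt(3)*c) + C2*cos(sqrt(3)*c)


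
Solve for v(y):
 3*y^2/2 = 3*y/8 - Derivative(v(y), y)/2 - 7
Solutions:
 v(y) = C1 - y^3 + 3*y^2/8 - 14*y


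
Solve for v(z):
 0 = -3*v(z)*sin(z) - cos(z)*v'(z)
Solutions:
 v(z) = C1*cos(z)^3


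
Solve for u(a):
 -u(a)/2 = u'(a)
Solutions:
 u(a) = C1*exp(-a/2)


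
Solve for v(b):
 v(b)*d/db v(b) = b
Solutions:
 v(b) = -sqrt(C1 + b^2)
 v(b) = sqrt(C1 + b^2)


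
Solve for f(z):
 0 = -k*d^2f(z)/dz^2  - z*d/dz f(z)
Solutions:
 f(z) = C1 + C2*sqrt(k)*erf(sqrt(2)*z*sqrt(1/k)/2)


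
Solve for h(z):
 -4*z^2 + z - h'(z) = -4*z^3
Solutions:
 h(z) = C1 + z^4 - 4*z^3/3 + z^2/2


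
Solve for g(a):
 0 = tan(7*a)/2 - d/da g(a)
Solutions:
 g(a) = C1 - log(cos(7*a))/14


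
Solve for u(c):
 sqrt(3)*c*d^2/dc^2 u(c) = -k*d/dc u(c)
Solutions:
 u(c) = C1 + c^(-sqrt(3)*re(k)/3 + 1)*(C2*sin(sqrt(3)*log(c)*Abs(im(k))/3) + C3*cos(sqrt(3)*log(c)*im(k)/3))


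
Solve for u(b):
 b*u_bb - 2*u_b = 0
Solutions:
 u(b) = C1 + C2*b^3


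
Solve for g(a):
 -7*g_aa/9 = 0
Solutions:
 g(a) = C1 + C2*a


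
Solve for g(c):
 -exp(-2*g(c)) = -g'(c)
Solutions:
 g(c) = log(-sqrt(C1 + 2*c))
 g(c) = log(C1 + 2*c)/2


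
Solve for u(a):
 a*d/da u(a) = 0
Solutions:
 u(a) = C1


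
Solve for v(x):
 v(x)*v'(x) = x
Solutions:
 v(x) = -sqrt(C1 + x^2)
 v(x) = sqrt(C1 + x^2)


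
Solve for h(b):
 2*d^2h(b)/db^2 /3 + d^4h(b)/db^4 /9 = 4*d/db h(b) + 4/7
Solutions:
 h(b) = C1 + C2*exp(2^(1/3)*b*(-(9 + sqrt(83))^(1/3) + 2^(1/3)/(9 + sqrt(83))^(1/3))/2)*sin(2^(1/3)*sqrt(3)*b*(2^(1/3)/(9 + sqrt(83))^(1/3) + (9 + sqrt(83))^(1/3))/2) + C3*exp(2^(1/3)*b*(-(9 + sqrt(83))^(1/3) + 2^(1/3)/(9 + sqrt(83))^(1/3))/2)*cos(2^(1/3)*sqrt(3)*b*(2^(1/3)/(9 + sqrt(83))^(1/3) + (9 + sqrt(83))^(1/3))/2) + C4*exp(-2^(1/3)*b*(-(9 + sqrt(83))^(1/3) + 2^(1/3)/(9 + sqrt(83))^(1/3))) - b/7


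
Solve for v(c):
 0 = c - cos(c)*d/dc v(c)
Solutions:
 v(c) = C1 + Integral(c/cos(c), c)


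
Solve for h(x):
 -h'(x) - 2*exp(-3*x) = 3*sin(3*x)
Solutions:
 h(x) = C1 + cos(3*x) + 2*exp(-3*x)/3


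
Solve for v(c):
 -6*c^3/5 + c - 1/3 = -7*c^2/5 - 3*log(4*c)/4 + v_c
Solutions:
 v(c) = C1 - 3*c^4/10 + 7*c^3/15 + c^2/2 + 3*c*log(c)/4 - 13*c/12 + 3*c*log(2)/2


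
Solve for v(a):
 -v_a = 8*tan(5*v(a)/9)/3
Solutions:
 v(a) = -9*asin(C1*exp(-40*a/27))/5 + 9*pi/5
 v(a) = 9*asin(C1*exp(-40*a/27))/5


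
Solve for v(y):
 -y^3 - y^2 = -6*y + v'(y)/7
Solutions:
 v(y) = C1 - 7*y^4/4 - 7*y^3/3 + 21*y^2


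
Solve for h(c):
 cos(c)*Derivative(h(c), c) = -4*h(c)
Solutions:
 h(c) = C1*(sin(c)^2 - 2*sin(c) + 1)/(sin(c)^2 + 2*sin(c) + 1)


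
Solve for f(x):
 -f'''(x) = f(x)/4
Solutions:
 f(x) = C3*exp(-2^(1/3)*x/2) + (C1*sin(2^(1/3)*sqrt(3)*x/4) + C2*cos(2^(1/3)*sqrt(3)*x/4))*exp(2^(1/3)*x/4)


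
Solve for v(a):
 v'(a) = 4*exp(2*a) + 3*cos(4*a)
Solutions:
 v(a) = C1 + 2*exp(2*a) + 3*sin(4*a)/4


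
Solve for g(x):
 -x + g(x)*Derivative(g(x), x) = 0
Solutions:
 g(x) = -sqrt(C1 + x^2)
 g(x) = sqrt(C1 + x^2)


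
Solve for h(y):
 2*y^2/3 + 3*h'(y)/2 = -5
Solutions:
 h(y) = C1 - 4*y^3/27 - 10*y/3


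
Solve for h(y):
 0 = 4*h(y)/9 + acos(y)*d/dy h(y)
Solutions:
 h(y) = C1*exp(-4*Integral(1/acos(y), y)/9)


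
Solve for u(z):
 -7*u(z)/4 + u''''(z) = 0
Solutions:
 u(z) = C1*exp(-sqrt(2)*7^(1/4)*z/2) + C2*exp(sqrt(2)*7^(1/4)*z/2) + C3*sin(sqrt(2)*7^(1/4)*z/2) + C4*cos(sqrt(2)*7^(1/4)*z/2)


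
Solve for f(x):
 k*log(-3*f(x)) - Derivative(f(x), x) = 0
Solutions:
 Integral(1/(log(-_y) + log(3)), (_y, f(x))) = C1 + k*x


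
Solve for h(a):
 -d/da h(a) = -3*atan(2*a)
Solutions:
 h(a) = C1 + 3*a*atan(2*a) - 3*log(4*a^2 + 1)/4


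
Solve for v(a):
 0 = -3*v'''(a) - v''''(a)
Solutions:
 v(a) = C1 + C2*a + C3*a^2 + C4*exp(-3*a)


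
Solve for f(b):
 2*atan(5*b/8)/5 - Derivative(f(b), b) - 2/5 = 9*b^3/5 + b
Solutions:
 f(b) = C1 - 9*b^4/20 - b^2/2 + 2*b*atan(5*b/8)/5 - 2*b/5 - 8*log(25*b^2 + 64)/25


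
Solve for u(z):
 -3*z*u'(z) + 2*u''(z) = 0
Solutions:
 u(z) = C1 + C2*erfi(sqrt(3)*z/2)


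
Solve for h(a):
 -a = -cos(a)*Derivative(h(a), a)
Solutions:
 h(a) = C1 + Integral(a/cos(a), a)


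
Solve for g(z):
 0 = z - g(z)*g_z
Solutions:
 g(z) = -sqrt(C1 + z^2)
 g(z) = sqrt(C1 + z^2)


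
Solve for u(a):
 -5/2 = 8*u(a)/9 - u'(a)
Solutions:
 u(a) = C1*exp(8*a/9) - 45/16


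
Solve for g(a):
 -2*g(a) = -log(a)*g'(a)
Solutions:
 g(a) = C1*exp(2*li(a))


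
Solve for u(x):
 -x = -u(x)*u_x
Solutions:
 u(x) = -sqrt(C1 + x^2)
 u(x) = sqrt(C1 + x^2)


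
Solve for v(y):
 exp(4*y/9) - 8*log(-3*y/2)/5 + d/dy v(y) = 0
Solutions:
 v(y) = C1 + 8*y*log(-y)/5 + 8*y*(-1 - log(2) + log(3))/5 - 9*exp(4*y/9)/4


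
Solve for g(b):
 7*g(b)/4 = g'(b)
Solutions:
 g(b) = C1*exp(7*b/4)


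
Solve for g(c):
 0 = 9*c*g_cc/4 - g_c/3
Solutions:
 g(c) = C1 + C2*c^(31/27)


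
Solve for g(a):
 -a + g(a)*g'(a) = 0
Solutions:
 g(a) = -sqrt(C1 + a^2)
 g(a) = sqrt(C1 + a^2)


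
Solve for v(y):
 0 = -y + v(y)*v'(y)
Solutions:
 v(y) = -sqrt(C1 + y^2)
 v(y) = sqrt(C1 + y^2)


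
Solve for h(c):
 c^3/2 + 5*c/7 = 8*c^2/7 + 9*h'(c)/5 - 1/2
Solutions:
 h(c) = C1 + 5*c^4/72 - 40*c^3/189 + 25*c^2/126 + 5*c/18


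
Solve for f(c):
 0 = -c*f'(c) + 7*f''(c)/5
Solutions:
 f(c) = C1 + C2*erfi(sqrt(70)*c/14)


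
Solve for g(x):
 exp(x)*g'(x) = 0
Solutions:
 g(x) = C1


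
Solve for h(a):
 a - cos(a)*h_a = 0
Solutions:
 h(a) = C1 + Integral(a/cos(a), a)


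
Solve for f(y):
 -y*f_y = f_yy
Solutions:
 f(y) = C1 + C2*erf(sqrt(2)*y/2)


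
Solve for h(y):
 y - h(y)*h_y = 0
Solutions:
 h(y) = -sqrt(C1 + y^2)
 h(y) = sqrt(C1 + y^2)


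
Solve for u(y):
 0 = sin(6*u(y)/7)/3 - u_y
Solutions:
 -y/3 + 7*log(cos(6*u(y)/7) - 1)/12 - 7*log(cos(6*u(y)/7) + 1)/12 = C1


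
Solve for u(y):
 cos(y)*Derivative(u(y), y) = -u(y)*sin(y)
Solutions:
 u(y) = C1*cos(y)


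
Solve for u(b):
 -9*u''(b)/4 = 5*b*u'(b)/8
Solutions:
 u(b) = C1 + C2*erf(sqrt(5)*b/6)


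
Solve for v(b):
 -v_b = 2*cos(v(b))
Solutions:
 v(b) = pi - asin((C1 + exp(4*b))/(C1 - exp(4*b)))
 v(b) = asin((C1 + exp(4*b))/(C1 - exp(4*b)))


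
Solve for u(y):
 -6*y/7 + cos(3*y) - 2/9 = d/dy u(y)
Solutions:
 u(y) = C1 - 3*y^2/7 - 2*y/9 + sin(3*y)/3


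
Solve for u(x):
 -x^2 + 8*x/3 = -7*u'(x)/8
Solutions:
 u(x) = C1 + 8*x^3/21 - 32*x^2/21


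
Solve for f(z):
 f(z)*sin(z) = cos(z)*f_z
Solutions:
 f(z) = C1/cos(z)


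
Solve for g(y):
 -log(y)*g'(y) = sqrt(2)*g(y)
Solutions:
 g(y) = C1*exp(-sqrt(2)*li(y))


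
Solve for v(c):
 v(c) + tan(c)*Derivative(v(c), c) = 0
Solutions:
 v(c) = C1/sin(c)


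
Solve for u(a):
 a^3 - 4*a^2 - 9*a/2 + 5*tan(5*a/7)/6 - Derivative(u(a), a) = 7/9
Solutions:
 u(a) = C1 + a^4/4 - 4*a^3/3 - 9*a^2/4 - 7*a/9 - 7*log(cos(5*a/7))/6


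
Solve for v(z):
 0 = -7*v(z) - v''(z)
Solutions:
 v(z) = C1*sin(sqrt(7)*z) + C2*cos(sqrt(7)*z)


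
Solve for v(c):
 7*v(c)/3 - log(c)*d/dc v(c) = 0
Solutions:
 v(c) = C1*exp(7*li(c)/3)


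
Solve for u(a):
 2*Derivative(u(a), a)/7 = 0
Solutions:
 u(a) = C1


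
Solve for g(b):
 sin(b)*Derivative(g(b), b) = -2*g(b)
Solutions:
 g(b) = C1*(cos(b) + 1)/(cos(b) - 1)


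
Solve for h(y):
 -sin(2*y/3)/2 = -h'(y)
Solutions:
 h(y) = C1 - 3*cos(2*y/3)/4


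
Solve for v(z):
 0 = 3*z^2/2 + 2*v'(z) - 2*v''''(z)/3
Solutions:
 v(z) = C1 + C4*exp(3^(1/3)*z) - z^3/4 + (C2*sin(3^(5/6)*z/2) + C3*cos(3^(5/6)*z/2))*exp(-3^(1/3)*z/2)


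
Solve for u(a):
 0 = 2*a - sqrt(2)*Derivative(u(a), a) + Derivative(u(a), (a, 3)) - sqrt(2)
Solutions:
 u(a) = C1 + C2*exp(-2^(1/4)*a) + C3*exp(2^(1/4)*a) + sqrt(2)*a^2/2 - a


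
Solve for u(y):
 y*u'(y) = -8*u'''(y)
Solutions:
 u(y) = C1 + Integral(C2*airyai(-y/2) + C3*airybi(-y/2), y)


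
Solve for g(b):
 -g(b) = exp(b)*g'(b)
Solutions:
 g(b) = C1*exp(exp(-b))


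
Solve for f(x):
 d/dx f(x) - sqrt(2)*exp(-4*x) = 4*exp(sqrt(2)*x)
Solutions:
 f(x) = C1 + 2*sqrt(2)*exp(sqrt(2)*x) - sqrt(2)*exp(-4*x)/4


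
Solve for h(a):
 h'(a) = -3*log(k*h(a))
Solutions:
 li(k*h(a))/k = C1 - 3*a


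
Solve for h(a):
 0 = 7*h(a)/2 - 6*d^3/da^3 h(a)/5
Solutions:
 h(a) = C3*exp(630^(1/3)*a/6) + (C1*sin(3^(1/6)*70^(1/3)*a/4) + C2*cos(3^(1/6)*70^(1/3)*a/4))*exp(-630^(1/3)*a/12)


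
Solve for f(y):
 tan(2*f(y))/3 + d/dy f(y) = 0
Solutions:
 f(y) = -asin(C1*exp(-2*y/3))/2 + pi/2
 f(y) = asin(C1*exp(-2*y/3))/2


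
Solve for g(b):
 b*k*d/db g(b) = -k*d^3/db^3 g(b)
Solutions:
 g(b) = C1 + Integral(C2*airyai(-b) + C3*airybi(-b), b)


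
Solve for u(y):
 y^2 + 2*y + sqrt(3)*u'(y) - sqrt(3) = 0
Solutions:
 u(y) = C1 - sqrt(3)*y^3/9 - sqrt(3)*y^2/3 + y


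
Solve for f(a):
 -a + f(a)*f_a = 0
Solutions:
 f(a) = -sqrt(C1 + a^2)
 f(a) = sqrt(C1 + a^2)


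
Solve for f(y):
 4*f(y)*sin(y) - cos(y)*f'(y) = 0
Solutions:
 f(y) = C1/cos(y)^4


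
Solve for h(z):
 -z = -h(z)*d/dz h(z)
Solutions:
 h(z) = -sqrt(C1 + z^2)
 h(z) = sqrt(C1 + z^2)


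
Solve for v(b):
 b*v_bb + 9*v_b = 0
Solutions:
 v(b) = C1 + C2/b^8


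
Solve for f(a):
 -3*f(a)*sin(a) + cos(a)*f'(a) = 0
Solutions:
 f(a) = C1/cos(a)^3


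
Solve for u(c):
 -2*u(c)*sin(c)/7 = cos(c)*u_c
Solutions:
 u(c) = C1*cos(c)^(2/7)


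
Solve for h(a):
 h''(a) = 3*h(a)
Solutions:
 h(a) = C1*exp(-sqrt(3)*a) + C2*exp(sqrt(3)*a)


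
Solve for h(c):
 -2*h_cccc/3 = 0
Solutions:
 h(c) = C1 + C2*c + C3*c^2 + C4*c^3


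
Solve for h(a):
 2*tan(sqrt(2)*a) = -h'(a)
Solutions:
 h(a) = C1 + sqrt(2)*log(cos(sqrt(2)*a))


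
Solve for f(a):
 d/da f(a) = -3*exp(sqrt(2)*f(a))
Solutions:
 f(a) = sqrt(2)*(2*log(1/(C1 + 3*a)) - log(2))/4


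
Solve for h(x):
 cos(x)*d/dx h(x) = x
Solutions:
 h(x) = C1 + Integral(x/cos(x), x)


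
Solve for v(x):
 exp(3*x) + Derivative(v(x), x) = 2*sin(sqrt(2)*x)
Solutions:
 v(x) = C1 - exp(3*x)/3 - sqrt(2)*cos(sqrt(2)*x)


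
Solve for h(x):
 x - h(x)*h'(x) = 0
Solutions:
 h(x) = -sqrt(C1 + x^2)
 h(x) = sqrt(C1 + x^2)


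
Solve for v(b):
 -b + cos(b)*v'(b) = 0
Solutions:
 v(b) = C1 + Integral(b/cos(b), b)


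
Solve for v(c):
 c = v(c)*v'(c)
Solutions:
 v(c) = -sqrt(C1 + c^2)
 v(c) = sqrt(C1 + c^2)


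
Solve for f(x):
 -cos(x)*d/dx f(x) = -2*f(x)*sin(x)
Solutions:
 f(x) = C1/cos(x)^2


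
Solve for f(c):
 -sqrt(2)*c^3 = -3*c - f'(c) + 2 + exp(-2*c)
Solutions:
 f(c) = C1 + sqrt(2)*c^4/4 - 3*c^2/2 + 2*c - exp(-2*c)/2


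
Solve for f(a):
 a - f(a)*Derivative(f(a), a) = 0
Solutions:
 f(a) = -sqrt(C1 + a^2)
 f(a) = sqrt(C1 + a^2)


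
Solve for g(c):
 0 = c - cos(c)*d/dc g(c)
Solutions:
 g(c) = C1 + Integral(c/cos(c), c)


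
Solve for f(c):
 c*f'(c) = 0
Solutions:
 f(c) = C1


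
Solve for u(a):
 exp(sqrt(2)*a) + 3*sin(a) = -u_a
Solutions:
 u(a) = C1 - sqrt(2)*exp(sqrt(2)*a)/2 + 3*cos(a)


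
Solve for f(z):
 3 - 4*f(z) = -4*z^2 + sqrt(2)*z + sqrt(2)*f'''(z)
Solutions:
 f(z) = C3*exp(-sqrt(2)*z) + z^2 - sqrt(2)*z/4 + (C1*sin(sqrt(6)*z/2) + C2*cos(sqrt(6)*z/2))*exp(sqrt(2)*z/2) + 3/4


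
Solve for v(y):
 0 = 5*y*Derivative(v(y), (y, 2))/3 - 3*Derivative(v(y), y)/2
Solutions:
 v(y) = C1 + C2*y^(19/10)


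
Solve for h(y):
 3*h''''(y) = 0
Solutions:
 h(y) = C1 + C2*y + C3*y^2 + C4*y^3


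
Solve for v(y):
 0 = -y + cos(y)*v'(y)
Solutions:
 v(y) = C1 + Integral(y/cos(y), y)


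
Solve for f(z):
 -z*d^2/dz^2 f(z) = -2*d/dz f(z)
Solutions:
 f(z) = C1 + C2*z^3


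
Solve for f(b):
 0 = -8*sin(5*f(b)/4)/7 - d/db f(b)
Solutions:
 8*b/7 + 2*log(cos(5*f(b)/4) - 1)/5 - 2*log(cos(5*f(b)/4) + 1)/5 = C1


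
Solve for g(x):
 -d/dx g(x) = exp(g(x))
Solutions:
 g(x) = log(1/(C1 + x))


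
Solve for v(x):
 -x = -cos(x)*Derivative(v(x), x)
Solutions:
 v(x) = C1 + Integral(x/cos(x), x)


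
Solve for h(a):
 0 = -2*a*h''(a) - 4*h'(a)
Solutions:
 h(a) = C1 + C2/a


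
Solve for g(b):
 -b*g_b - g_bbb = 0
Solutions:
 g(b) = C1 + Integral(C2*airyai(-b) + C3*airybi(-b), b)


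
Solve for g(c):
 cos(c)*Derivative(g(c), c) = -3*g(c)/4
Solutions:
 g(c) = C1*(sin(c) - 1)^(3/8)/(sin(c) + 1)^(3/8)


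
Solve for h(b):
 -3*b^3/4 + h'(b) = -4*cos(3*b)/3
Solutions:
 h(b) = C1 + 3*b^4/16 - 4*sin(3*b)/9


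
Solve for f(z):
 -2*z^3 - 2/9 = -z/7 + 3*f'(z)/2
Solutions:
 f(z) = C1 - z^4/3 + z^2/21 - 4*z/27


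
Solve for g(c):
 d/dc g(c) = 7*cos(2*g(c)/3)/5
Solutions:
 -7*c/5 - 3*log(sin(2*g(c)/3) - 1)/4 + 3*log(sin(2*g(c)/3) + 1)/4 = C1


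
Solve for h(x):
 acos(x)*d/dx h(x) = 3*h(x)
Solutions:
 h(x) = C1*exp(3*Integral(1/acos(x), x))


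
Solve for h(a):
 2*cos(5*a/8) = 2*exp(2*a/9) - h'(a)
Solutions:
 h(a) = C1 + 9*exp(2*a/9) - 16*sin(5*a/8)/5


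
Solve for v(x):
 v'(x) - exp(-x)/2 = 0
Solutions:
 v(x) = C1 - exp(-x)/2


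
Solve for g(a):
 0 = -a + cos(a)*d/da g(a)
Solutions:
 g(a) = C1 + Integral(a/cos(a), a)


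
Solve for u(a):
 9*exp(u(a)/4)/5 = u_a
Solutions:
 u(a) = 4*log(-1/(C1 + 9*a)) + 4*log(20)


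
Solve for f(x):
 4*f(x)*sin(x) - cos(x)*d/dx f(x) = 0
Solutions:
 f(x) = C1/cos(x)^4


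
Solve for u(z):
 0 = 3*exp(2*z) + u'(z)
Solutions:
 u(z) = C1 - 3*exp(2*z)/2


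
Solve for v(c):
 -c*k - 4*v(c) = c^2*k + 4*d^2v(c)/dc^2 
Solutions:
 v(c) = C1*sin(c) + C2*cos(c) - c^2*k/4 - c*k/4 + k/2


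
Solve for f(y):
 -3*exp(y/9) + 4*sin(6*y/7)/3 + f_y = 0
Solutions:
 f(y) = C1 + 27*exp(y/9) + 14*cos(6*y/7)/9


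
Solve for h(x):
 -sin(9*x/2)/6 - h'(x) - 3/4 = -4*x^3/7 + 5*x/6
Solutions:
 h(x) = C1 + x^4/7 - 5*x^2/12 - 3*x/4 + cos(9*x/2)/27


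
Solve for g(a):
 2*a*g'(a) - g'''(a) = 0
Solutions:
 g(a) = C1 + Integral(C2*airyai(2^(1/3)*a) + C3*airybi(2^(1/3)*a), a)


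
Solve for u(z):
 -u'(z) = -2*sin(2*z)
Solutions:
 u(z) = C1 - cos(2*z)


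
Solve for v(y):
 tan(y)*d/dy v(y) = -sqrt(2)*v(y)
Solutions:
 v(y) = C1/sin(y)^(sqrt(2))


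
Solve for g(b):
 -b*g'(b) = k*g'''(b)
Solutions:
 g(b) = C1 + Integral(C2*airyai(b*(-1/k)^(1/3)) + C3*airybi(b*(-1/k)^(1/3)), b)


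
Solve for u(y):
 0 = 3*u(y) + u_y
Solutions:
 u(y) = C1*exp(-3*y)


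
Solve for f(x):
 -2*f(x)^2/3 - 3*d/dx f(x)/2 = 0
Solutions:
 f(x) = 9/(C1 + 4*x)


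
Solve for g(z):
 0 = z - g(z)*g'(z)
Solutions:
 g(z) = -sqrt(C1 + z^2)
 g(z) = sqrt(C1 + z^2)


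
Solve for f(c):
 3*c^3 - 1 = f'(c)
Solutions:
 f(c) = C1 + 3*c^4/4 - c


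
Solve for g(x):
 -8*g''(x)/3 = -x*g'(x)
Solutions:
 g(x) = C1 + C2*erfi(sqrt(3)*x/4)


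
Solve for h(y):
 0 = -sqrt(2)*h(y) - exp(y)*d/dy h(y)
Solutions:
 h(y) = C1*exp(sqrt(2)*exp(-y))


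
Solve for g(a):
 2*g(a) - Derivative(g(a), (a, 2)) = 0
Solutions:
 g(a) = C1*exp(-sqrt(2)*a) + C2*exp(sqrt(2)*a)


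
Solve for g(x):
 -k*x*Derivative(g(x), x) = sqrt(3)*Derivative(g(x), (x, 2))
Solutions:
 g(x) = Piecewise((-sqrt(2)*3^(1/4)*sqrt(pi)*C1*erf(sqrt(2)*3^(3/4)*sqrt(k)*x/6)/(2*sqrt(k)) - C2, (k > 0) | (k < 0)), (-C1*x - C2, True))


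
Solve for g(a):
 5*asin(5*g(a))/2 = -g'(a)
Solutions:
 Integral(1/asin(5*_y), (_y, g(a))) = C1 - 5*a/2


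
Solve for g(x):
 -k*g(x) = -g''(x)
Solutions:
 g(x) = C1*exp(-sqrt(k)*x) + C2*exp(sqrt(k)*x)


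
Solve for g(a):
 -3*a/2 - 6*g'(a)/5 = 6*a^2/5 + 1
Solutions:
 g(a) = C1 - a^3/3 - 5*a^2/8 - 5*a/6


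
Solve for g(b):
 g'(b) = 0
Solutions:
 g(b) = C1


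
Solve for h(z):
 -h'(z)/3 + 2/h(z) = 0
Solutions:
 h(z) = -sqrt(C1 + 12*z)
 h(z) = sqrt(C1 + 12*z)


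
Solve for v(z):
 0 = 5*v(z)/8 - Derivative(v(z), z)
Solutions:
 v(z) = C1*exp(5*z/8)


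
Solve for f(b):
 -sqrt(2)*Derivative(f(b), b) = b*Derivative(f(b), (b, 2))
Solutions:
 f(b) = C1 + C2*b^(1 - sqrt(2))


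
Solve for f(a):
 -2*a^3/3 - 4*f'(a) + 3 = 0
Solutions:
 f(a) = C1 - a^4/24 + 3*a/4


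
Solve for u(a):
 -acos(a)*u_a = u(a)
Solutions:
 u(a) = C1*exp(-Integral(1/acos(a), a))


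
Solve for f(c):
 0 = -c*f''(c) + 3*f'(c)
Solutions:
 f(c) = C1 + C2*c^4


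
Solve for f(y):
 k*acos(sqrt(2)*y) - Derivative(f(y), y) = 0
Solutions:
 f(y) = C1 + k*(y*acos(sqrt(2)*y) - sqrt(2)*sqrt(1 - 2*y^2)/2)


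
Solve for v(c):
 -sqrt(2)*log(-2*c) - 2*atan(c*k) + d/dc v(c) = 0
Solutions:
 v(c) = C1 + sqrt(2)*c*(log(-c) - 1) + sqrt(2)*c*log(2) + 2*Piecewise((c*atan(c*k) - log(c^2*k^2 + 1)/(2*k), Ne(k, 0)), (0, True))


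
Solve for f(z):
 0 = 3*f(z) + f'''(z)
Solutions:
 f(z) = C3*exp(-3^(1/3)*z) + (C1*sin(3^(5/6)*z/2) + C2*cos(3^(5/6)*z/2))*exp(3^(1/3)*z/2)


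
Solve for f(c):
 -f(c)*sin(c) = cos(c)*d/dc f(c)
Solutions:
 f(c) = C1*cos(c)


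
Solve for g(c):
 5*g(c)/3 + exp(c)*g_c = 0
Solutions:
 g(c) = C1*exp(5*exp(-c)/3)


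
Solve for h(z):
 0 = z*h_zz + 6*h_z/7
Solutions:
 h(z) = C1 + C2*z^(1/7)


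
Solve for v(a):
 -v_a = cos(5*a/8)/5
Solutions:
 v(a) = C1 - 8*sin(5*a/8)/25


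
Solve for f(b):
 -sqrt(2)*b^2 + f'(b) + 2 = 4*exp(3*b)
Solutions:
 f(b) = C1 + sqrt(2)*b^3/3 - 2*b + 4*exp(3*b)/3


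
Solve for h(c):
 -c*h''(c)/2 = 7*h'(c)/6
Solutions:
 h(c) = C1 + C2/c^(4/3)


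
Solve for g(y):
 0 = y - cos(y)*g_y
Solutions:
 g(y) = C1 + Integral(y/cos(y), y)


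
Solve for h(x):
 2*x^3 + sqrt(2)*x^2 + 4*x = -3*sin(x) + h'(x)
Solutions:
 h(x) = C1 + x^4/2 + sqrt(2)*x^3/3 + 2*x^2 - 3*cos(x)


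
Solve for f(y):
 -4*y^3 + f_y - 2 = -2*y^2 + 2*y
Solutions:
 f(y) = C1 + y^4 - 2*y^3/3 + y^2 + 2*y


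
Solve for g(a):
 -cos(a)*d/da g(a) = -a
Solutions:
 g(a) = C1 + Integral(a/cos(a), a)


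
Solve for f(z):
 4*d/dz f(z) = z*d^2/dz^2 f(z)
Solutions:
 f(z) = C1 + C2*z^5


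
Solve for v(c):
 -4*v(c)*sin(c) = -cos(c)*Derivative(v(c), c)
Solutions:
 v(c) = C1/cos(c)^4


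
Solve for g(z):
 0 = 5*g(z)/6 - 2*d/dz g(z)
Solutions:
 g(z) = C1*exp(5*z/12)


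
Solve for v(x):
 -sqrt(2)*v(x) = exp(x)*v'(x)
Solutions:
 v(x) = C1*exp(sqrt(2)*exp(-x))


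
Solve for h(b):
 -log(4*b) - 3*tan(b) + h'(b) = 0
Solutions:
 h(b) = C1 + b*log(b) - b + 2*b*log(2) - 3*log(cos(b))


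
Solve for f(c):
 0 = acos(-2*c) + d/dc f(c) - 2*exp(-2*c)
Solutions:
 f(c) = C1 - c*acos(-2*c) - sqrt(1 - 4*c^2)/2 - exp(-2*c)


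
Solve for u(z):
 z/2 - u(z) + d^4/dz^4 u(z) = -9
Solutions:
 u(z) = C1*exp(-z) + C2*exp(z) + C3*sin(z) + C4*cos(z) + z/2 + 9


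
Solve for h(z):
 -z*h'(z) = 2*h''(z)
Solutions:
 h(z) = C1 + C2*erf(z/2)


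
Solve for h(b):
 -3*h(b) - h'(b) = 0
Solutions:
 h(b) = C1*exp(-3*b)


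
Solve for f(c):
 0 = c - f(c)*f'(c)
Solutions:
 f(c) = -sqrt(C1 + c^2)
 f(c) = sqrt(C1 + c^2)


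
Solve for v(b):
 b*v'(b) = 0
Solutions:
 v(b) = C1


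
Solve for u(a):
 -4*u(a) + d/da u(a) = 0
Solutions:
 u(a) = C1*exp(4*a)


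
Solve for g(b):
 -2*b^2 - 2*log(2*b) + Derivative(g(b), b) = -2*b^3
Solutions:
 g(b) = C1 - b^4/2 + 2*b^3/3 + 2*b*log(b) - 2*b + b*log(4)


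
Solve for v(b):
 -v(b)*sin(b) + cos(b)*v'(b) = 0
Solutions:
 v(b) = C1/cos(b)


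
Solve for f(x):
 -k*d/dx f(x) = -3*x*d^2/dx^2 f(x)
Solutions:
 f(x) = C1 + x^(re(k)/3 + 1)*(C2*sin(log(x)*Abs(im(k))/3) + C3*cos(log(x)*im(k)/3))


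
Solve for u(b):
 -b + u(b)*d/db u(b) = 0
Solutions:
 u(b) = -sqrt(C1 + b^2)
 u(b) = sqrt(C1 + b^2)


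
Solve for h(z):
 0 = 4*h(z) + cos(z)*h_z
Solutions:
 h(z) = C1*(sin(z)^2 - 2*sin(z) + 1)/(sin(z)^2 + 2*sin(z) + 1)


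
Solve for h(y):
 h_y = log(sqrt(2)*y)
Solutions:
 h(y) = C1 + y*log(y) - y + y*log(2)/2


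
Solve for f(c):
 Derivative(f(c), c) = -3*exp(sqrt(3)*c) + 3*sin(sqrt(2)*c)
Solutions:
 f(c) = C1 - sqrt(3)*exp(sqrt(3)*c) - 3*sqrt(2)*cos(sqrt(2)*c)/2


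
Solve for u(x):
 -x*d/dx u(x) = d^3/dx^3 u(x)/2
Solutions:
 u(x) = C1 + Integral(C2*airyai(-2^(1/3)*x) + C3*airybi(-2^(1/3)*x), x)


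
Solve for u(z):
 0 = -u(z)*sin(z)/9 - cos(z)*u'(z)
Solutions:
 u(z) = C1*cos(z)^(1/9)


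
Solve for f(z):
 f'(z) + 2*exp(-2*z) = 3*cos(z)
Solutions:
 f(z) = C1 + 3*sin(z) + exp(-2*z)


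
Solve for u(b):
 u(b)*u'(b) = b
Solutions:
 u(b) = -sqrt(C1 + b^2)
 u(b) = sqrt(C1 + b^2)


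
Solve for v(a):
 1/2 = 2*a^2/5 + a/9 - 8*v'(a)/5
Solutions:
 v(a) = C1 + a^3/12 + 5*a^2/144 - 5*a/16


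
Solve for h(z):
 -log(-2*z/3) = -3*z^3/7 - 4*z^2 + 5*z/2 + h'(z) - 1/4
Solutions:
 h(z) = C1 + 3*z^4/28 + 4*z^3/3 - 5*z^2/4 - z*log(-z) + z*(-log(2) + log(3) + 5/4)


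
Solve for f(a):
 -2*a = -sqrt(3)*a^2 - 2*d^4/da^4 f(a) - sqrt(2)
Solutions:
 f(a) = C1 + C2*a + C3*a^2 + C4*a^3 - sqrt(3)*a^6/720 + a^5/120 - sqrt(2)*a^4/48


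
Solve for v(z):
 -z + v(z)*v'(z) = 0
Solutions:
 v(z) = -sqrt(C1 + z^2)
 v(z) = sqrt(C1 + z^2)


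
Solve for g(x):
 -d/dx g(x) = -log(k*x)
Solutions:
 g(x) = C1 + x*log(k*x) - x


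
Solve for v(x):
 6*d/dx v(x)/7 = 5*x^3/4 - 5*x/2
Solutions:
 v(x) = C1 + 35*x^4/96 - 35*x^2/24


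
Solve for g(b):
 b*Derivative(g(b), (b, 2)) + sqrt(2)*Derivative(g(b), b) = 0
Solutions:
 g(b) = C1 + C2*b^(1 - sqrt(2))


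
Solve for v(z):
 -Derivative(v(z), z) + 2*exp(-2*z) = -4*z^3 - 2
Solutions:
 v(z) = C1 + z^4 + 2*z - exp(-2*z)


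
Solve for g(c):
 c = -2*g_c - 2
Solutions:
 g(c) = C1 - c^2/4 - c


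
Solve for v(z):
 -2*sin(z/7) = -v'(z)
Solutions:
 v(z) = C1 - 14*cos(z/7)


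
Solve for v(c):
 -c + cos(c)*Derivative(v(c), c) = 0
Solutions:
 v(c) = C1 + Integral(c/cos(c), c)


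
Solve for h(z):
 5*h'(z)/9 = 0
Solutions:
 h(z) = C1


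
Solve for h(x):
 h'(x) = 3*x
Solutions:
 h(x) = C1 + 3*x^2/2


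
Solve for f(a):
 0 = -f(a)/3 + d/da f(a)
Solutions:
 f(a) = C1*exp(a/3)


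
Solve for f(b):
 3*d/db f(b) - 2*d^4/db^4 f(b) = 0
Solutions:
 f(b) = C1 + C4*exp(2^(2/3)*3^(1/3)*b/2) + (C2*sin(2^(2/3)*3^(5/6)*b/4) + C3*cos(2^(2/3)*3^(5/6)*b/4))*exp(-2^(2/3)*3^(1/3)*b/4)


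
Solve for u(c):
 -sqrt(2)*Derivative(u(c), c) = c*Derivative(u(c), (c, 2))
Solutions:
 u(c) = C1 + C2*c^(1 - sqrt(2))


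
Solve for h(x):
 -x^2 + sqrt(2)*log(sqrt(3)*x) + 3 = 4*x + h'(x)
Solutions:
 h(x) = C1 - x^3/3 - 2*x^2 + sqrt(2)*x*log(x) - sqrt(2)*x + sqrt(2)*x*log(3)/2 + 3*x


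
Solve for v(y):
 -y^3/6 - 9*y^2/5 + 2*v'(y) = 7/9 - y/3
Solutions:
 v(y) = C1 + y^4/48 + 3*y^3/10 - y^2/12 + 7*y/18


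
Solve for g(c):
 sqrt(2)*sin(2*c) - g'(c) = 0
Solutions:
 g(c) = C1 - sqrt(2)*cos(2*c)/2


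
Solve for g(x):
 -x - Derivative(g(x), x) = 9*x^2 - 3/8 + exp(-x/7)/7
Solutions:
 g(x) = C1 - 3*x^3 - x^2/2 + 3*x/8 + exp(-x/7)


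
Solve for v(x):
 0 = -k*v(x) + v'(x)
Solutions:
 v(x) = C1*exp(k*x)


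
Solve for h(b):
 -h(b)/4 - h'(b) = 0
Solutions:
 h(b) = C1*exp(-b/4)


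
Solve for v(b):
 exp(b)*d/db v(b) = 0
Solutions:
 v(b) = C1


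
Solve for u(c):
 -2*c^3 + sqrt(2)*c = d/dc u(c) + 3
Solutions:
 u(c) = C1 - c^4/2 + sqrt(2)*c^2/2 - 3*c


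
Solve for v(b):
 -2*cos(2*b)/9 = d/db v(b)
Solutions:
 v(b) = C1 - sin(2*b)/9


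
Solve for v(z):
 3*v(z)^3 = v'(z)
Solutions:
 v(z) = -sqrt(2)*sqrt(-1/(C1 + 3*z))/2
 v(z) = sqrt(2)*sqrt(-1/(C1 + 3*z))/2


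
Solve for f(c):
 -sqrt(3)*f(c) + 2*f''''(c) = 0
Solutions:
 f(c) = C1*exp(-2^(3/4)*3^(1/8)*c/2) + C2*exp(2^(3/4)*3^(1/8)*c/2) + C3*sin(2^(3/4)*3^(1/8)*c/2) + C4*cos(2^(3/4)*3^(1/8)*c/2)


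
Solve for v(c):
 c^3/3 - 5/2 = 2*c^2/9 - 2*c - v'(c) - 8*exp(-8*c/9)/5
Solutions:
 v(c) = C1 - c^4/12 + 2*c^3/27 - c^2 + 5*c/2 + 9*exp(-8*c/9)/5


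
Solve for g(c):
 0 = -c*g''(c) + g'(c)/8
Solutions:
 g(c) = C1 + C2*c^(9/8)


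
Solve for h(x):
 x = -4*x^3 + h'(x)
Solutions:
 h(x) = C1 + x^4 + x^2/2


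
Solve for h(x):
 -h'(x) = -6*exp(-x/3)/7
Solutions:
 h(x) = C1 - 18*exp(-x/3)/7


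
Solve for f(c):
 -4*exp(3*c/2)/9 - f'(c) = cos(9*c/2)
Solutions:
 f(c) = C1 - 8*exp(3*c/2)/27 - 2*sin(9*c/2)/9


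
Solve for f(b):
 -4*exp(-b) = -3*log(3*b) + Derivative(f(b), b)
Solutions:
 f(b) = C1 + 3*b*log(b) + 3*b*(-1 + log(3)) + 4*exp(-b)


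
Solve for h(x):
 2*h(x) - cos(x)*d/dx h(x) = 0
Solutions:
 h(x) = C1*(sin(x) + 1)/(sin(x) - 1)


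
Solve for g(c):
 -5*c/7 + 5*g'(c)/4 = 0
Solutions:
 g(c) = C1 + 2*c^2/7


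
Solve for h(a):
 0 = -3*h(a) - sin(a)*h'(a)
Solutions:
 h(a) = C1*(cos(a) + 1)^(3/2)/(cos(a) - 1)^(3/2)


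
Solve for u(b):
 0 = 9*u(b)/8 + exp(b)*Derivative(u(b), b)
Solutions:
 u(b) = C1*exp(9*exp(-b)/8)


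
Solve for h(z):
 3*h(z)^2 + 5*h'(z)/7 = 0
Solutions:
 h(z) = 5/(C1 + 21*z)


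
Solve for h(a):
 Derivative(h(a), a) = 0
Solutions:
 h(a) = C1


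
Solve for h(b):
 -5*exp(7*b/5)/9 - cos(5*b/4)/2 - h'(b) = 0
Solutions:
 h(b) = C1 - 25*exp(7*b/5)/63 - 2*sin(5*b/4)/5


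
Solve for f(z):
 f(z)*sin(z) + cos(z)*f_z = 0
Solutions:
 f(z) = C1*cos(z)


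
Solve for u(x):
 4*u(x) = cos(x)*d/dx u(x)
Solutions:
 u(x) = C1*(sin(x)^2 + 2*sin(x) + 1)/(sin(x)^2 - 2*sin(x) + 1)


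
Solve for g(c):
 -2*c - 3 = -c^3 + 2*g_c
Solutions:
 g(c) = C1 + c^4/8 - c^2/2 - 3*c/2


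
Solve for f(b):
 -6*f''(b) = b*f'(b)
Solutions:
 f(b) = C1 + C2*erf(sqrt(3)*b/6)


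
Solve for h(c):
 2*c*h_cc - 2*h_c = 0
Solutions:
 h(c) = C1 + C2*c^2


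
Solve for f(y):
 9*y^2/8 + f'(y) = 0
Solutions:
 f(y) = C1 - 3*y^3/8


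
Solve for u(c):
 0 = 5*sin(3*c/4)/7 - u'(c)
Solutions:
 u(c) = C1 - 20*cos(3*c/4)/21


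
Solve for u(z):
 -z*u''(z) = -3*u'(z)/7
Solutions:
 u(z) = C1 + C2*z^(10/7)


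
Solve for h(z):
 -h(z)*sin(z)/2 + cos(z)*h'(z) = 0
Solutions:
 h(z) = C1/sqrt(cos(z))


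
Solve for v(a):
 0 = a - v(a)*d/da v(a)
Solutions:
 v(a) = -sqrt(C1 + a^2)
 v(a) = sqrt(C1 + a^2)


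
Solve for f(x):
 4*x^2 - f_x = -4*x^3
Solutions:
 f(x) = C1 + x^4 + 4*x^3/3


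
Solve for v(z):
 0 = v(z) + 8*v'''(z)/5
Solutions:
 v(z) = C3*exp(-5^(1/3)*z/2) + (C1*sin(sqrt(3)*5^(1/3)*z/4) + C2*cos(sqrt(3)*5^(1/3)*z/4))*exp(5^(1/3)*z/4)


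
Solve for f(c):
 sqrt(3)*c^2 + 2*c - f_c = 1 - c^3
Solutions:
 f(c) = C1 + c^4/4 + sqrt(3)*c^3/3 + c^2 - c


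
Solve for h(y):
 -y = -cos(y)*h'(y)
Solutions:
 h(y) = C1 + Integral(y/cos(y), y)


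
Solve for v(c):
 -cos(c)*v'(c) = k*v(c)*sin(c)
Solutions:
 v(c) = C1*exp(k*log(cos(c)))


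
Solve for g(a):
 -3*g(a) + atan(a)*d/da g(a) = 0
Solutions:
 g(a) = C1*exp(3*Integral(1/atan(a), a))


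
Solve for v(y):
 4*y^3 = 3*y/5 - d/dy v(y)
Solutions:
 v(y) = C1 - y^4 + 3*y^2/10


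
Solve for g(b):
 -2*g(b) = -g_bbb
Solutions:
 g(b) = C3*exp(2^(1/3)*b) + (C1*sin(2^(1/3)*sqrt(3)*b/2) + C2*cos(2^(1/3)*sqrt(3)*b/2))*exp(-2^(1/3)*b/2)


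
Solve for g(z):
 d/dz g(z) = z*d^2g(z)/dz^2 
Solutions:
 g(z) = C1 + C2*z^2


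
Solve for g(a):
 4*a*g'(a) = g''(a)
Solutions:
 g(a) = C1 + C2*erfi(sqrt(2)*a)


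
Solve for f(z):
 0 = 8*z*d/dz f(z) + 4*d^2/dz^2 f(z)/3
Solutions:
 f(z) = C1 + C2*erf(sqrt(3)*z)


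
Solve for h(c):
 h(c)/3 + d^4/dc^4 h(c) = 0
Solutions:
 h(c) = (C1*sin(sqrt(2)*3^(3/4)*c/6) + C2*cos(sqrt(2)*3^(3/4)*c/6))*exp(-sqrt(2)*3^(3/4)*c/6) + (C3*sin(sqrt(2)*3^(3/4)*c/6) + C4*cos(sqrt(2)*3^(3/4)*c/6))*exp(sqrt(2)*3^(3/4)*c/6)


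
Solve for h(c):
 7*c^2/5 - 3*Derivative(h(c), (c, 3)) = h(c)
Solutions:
 h(c) = C3*exp(-3^(2/3)*c/3) + 7*c^2/5 + (C1*sin(3^(1/6)*c/2) + C2*cos(3^(1/6)*c/2))*exp(3^(2/3)*c/6)


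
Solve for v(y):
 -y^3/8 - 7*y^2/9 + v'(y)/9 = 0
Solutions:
 v(y) = C1 + 9*y^4/32 + 7*y^3/3


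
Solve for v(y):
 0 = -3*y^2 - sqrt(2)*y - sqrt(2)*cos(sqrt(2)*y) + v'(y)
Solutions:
 v(y) = C1 + y^3 + sqrt(2)*y^2/2 + sin(sqrt(2)*y)


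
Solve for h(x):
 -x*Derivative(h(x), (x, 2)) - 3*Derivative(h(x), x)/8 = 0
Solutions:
 h(x) = C1 + C2*x^(5/8)


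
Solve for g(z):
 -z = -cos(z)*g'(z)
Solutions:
 g(z) = C1 + Integral(z/cos(z), z)


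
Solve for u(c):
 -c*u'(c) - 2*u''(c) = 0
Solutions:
 u(c) = C1 + C2*erf(c/2)


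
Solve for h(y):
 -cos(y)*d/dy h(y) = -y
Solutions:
 h(y) = C1 + Integral(y/cos(y), y)


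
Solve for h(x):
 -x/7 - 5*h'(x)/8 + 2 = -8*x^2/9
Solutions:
 h(x) = C1 + 64*x^3/135 - 4*x^2/35 + 16*x/5


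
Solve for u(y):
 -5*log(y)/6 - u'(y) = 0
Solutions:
 u(y) = C1 - 5*y*log(y)/6 + 5*y/6


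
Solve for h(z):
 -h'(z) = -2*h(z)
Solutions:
 h(z) = C1*exp(2*z)


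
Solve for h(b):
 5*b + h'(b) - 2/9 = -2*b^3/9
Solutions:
 h(b) = C1 - b^4/18 - 5*b^2/2 + 2*b/9


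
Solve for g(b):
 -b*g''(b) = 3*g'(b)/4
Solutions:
 g(b) = C1 + C2*b^(1/4)


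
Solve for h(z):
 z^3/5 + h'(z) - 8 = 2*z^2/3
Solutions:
 h(z) = C1 - z^4/20 + 2*z^3/9 + 8*z


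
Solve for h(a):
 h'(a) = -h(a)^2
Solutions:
 h(a) = 1/(C1 + a)


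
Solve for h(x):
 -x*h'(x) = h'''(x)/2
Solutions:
 h(x) = C1 + Integral(C2*airyai(-2^(1/3)*x) + C3*airybi(-2^(1/3)*x), x)


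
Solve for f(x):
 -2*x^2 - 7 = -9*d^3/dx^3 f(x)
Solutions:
 f(x) = C1 + C2*x + C3*x^2 + x^5/270 + 7*x^3/54


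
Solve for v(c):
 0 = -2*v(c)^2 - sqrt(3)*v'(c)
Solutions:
 v(c) = 3/(C1 + 2*sqrt(3)*c)


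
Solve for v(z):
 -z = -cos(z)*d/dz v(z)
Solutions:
 v(z) = C1 + Integral(z/cos(z), z)


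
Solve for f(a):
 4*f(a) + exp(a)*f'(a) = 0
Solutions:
 f(a) = C1*exp(4*exp(-a))


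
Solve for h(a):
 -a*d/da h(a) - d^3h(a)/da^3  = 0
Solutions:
 h(a) = C1 + Integral(C2*airyai(-a) + C3*airybi(-a), a)


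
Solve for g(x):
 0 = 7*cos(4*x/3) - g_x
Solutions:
 g(x) = C1 + 21*sin(4*x/3)/4


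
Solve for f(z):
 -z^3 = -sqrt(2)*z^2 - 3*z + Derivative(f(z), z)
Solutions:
 f(z) = C1 - z^4/4 + sqrt(2)*z^3/3 + 3*z^2/2


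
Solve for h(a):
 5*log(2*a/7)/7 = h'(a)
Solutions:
 h(a) = C1 + 5*a*log(a)/7 - 5*a*log(7)/7 - 5*a/7 + 5*a*log(2)/7


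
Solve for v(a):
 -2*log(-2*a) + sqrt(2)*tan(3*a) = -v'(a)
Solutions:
 v(a) = C1 + 2*a*log(-a) - 2*a + 2*a*log(2) + sqrt(2)*log(cos(3*a))/3


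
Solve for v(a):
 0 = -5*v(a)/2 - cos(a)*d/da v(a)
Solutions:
 v(a) = C1*(sin(a) - 1)^(5/4)/(sin(a) + 1)^(5/4)


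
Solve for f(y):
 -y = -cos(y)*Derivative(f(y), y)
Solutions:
 f(y) = C1 + Integral(y/cos(y), y)


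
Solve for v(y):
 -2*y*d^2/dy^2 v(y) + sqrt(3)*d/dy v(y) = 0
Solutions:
 v(y) = C1 + C2*y^(sqrt(3)/2 + 1)


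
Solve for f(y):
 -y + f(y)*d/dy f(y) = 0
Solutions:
 f(y) = -sqrt(C1 + y^2)
 f(y) = sqrt(C1 + y^2)


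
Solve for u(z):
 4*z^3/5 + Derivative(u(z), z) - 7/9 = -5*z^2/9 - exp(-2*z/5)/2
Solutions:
 u(z) = C1 - z^4/5 - 5*z^3/27 + 7*z/9 + 5*exp(-2*z/5)/4


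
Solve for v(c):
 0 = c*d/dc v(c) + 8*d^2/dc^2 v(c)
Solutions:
 v(c) = C1 + C2*erf(c/4)


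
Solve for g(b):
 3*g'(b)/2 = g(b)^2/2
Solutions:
 g(b) = -3/(C1 + b)


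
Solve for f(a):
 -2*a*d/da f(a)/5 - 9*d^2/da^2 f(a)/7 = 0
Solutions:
 f(a) = C1 + C2*erf(sqrt(35)*a/15)


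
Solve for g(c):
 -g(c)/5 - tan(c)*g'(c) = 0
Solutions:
 g(c) = C1/sin(c)^(1/5)


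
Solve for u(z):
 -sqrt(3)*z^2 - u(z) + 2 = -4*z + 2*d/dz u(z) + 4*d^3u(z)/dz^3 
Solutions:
 u(z) = C1*exp(-3^(1/3)*z*(-(9 + sqrt(105))^(1/3) + 2*3^(1/3)/(9 + sqrt(105))^(1/3))/12)*sin(3^(1/6)*z*(6/(9 + sqrt(105))^(1/3) + 3^(2/3)*(9 + sqrt(105))^(1/3))/12) + C2*exp(-3^(1/3)*z*(-(9 + sqrt(105))^(1/3) + 2*3^(1/3)/(9 + sqrt(105))^(1/3))/12)*cos(3^(1/6)*z*(6/(9 + sqrt(105))^(1/3) + 3^(2/3)*(9 + sqrt(105))^(1/3))/12) + C3*exp(3^(1/3)*z*(-(9 + sqrt(105))^(1/3) + 2*3^(1/3)/(9 + sqrt(105))^(1/3))/6) - sqrt(3)*z^2 + 4*z + 4*sqrt(3)*z - 8*sqrt(3) - 6


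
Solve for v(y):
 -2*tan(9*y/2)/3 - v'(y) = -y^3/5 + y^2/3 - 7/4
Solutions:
 v(y) = C1 + y^4/20 - y^3/9 + 7*y/4 + 4*log(cos(9*y/2))/27


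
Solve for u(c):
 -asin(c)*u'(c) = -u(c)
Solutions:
 u(c) = C1*exp(Integral(1/asin(c), c))


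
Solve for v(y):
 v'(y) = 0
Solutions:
 v(y) = C1


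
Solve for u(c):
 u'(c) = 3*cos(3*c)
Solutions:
 u(c) = C1 + sin(3*c)


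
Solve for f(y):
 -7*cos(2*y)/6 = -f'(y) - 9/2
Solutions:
 f(y) = C1 - 9*y/2 + 7*sin(2*y)/12


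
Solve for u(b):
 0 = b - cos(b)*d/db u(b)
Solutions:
 u(b) = C1 + Integral(b/cos(b), b)


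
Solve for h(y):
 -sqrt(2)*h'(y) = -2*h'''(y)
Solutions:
 h(y) = C1 + C2*exp(-2^(3/4)*y/2) + C3*exp(2^(3/4)*y/2)


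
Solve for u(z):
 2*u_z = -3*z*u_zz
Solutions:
 u(z) = C1 + C2*z^(1/3)


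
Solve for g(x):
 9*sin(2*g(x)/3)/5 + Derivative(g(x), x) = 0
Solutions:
 9*x/5 + 3*log(cos(2*g(x)/3) - 1)/4 - 3*log(cos(2*g(x)/3) + 1)/4 = C1


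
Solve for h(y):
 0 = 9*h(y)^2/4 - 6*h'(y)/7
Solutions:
 h(y) = -8/(C1 + 21*y)


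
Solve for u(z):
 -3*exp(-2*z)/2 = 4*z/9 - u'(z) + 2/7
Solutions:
 u(z) = C1 + 2*z^2/9 + 2*z/7 - 3*exp(-2*z)/4


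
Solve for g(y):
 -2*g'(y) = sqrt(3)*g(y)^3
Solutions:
 g(y) = -sqrt(-1/(C1 - sqrt(3)*y))
 g(y) = sqrt(-1/(C1 - sqrt(3)*y))


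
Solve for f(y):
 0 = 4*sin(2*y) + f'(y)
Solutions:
 f(y) = C1 + 2*cos(2*y)


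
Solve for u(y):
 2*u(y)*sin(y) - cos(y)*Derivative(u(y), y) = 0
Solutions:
 u(y) = C1/cos(y)^2


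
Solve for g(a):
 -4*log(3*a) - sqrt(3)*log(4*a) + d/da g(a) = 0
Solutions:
 g(a) = C1 + sqrt(3)*a*log(a) + 4*a*log(a) - 4*a - sqrt(3)*a + a*log(81*2^(2*sqrt(3)))


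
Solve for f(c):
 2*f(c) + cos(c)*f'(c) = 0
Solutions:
 f(c) = C1*(sin(c) - 1)/(sin(c) + 1)


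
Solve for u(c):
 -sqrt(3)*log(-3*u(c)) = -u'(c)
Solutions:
 -sqrt(3)*Integral(1/(log(-_y) + log(3)), (_y, u(c)))/3 = C1 - c


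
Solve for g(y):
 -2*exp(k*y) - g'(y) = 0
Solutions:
 g(y) = C1 - 2*exp(k*y)/k


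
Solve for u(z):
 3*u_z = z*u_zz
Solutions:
 u(z) = C1 + C2*z^4


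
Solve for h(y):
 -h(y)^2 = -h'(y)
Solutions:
 h(y) = -1/(C1 + y)


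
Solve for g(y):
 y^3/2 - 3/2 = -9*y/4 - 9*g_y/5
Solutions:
 g(y) = C1 - 5*y^4/72 - 5*y^2/8 + 5*y/6


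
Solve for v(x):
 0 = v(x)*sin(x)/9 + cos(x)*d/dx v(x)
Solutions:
 v(x) = C1*cos(x)^(1/9)


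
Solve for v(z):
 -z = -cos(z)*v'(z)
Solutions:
 v(z) = C1 + Integral(z/cos(z), z)


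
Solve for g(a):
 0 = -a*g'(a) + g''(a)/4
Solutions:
 g(a) = C1 + C2*erfi(sqrt(2)*a)


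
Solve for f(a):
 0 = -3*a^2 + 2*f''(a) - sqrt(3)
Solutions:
 f(a) = C1 + C2*a + a^4/8 + sqrt(3)*a^2/4


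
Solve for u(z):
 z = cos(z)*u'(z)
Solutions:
 u(z) = C1 + Integral(z/cos(z), z)


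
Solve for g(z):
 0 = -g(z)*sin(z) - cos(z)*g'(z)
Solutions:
 g(z) = C1*cos(z)


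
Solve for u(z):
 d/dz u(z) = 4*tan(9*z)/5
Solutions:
 u(z) = C1 - 4*log(cos(9*z))/45


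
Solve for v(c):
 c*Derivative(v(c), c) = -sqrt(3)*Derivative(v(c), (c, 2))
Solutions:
 v(c) = C1 + C2*erf(sqrt(2)*3^(3/4)*c/6)


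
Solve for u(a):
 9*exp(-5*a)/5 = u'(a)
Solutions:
 u(a) = C1 - 9*exp(-5*a)/25


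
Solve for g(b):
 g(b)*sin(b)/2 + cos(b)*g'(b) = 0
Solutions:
 g(b) = C1*sqrt(cos(b))


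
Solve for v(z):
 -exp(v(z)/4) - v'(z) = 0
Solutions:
 v(z) = 4*log(1/(C1 + z)) + 8*log(2)


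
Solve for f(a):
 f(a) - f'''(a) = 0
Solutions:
 f(a) = C3*exp(a) + (C1*sin(sqrt(3)*a/2) + C2*cos(sqrt(3)*a/2))*exp(-a/2)


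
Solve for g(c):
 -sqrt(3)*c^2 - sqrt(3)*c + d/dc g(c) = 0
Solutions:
 g(c) = C1 + sqrt(3)*c^3/3 + sqrt(3)*c^2/2


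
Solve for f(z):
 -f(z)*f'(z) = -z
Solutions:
 f(z) = -sqrt(C1 + z^2)
 f(z) = sqrt(C1 + z^2)


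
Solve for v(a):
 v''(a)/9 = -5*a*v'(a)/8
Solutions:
 v(a) = C1 + C2*erf(3*sqrt(5)*a/4)


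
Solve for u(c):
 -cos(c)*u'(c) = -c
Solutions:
 u(c) = C1 + Integral(c/cos(c), c)


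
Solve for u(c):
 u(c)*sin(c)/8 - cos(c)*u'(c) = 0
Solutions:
 u(c) = C1/cos(c)^(1/8)
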